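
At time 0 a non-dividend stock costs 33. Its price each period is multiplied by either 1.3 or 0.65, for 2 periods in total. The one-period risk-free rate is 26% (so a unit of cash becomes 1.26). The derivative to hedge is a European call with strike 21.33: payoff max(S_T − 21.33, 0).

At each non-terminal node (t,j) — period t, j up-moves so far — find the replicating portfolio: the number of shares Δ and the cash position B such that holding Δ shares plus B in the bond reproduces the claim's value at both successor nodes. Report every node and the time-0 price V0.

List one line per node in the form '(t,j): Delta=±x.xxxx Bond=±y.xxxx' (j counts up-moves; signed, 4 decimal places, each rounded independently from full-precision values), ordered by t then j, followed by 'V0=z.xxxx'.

Risk-neutral probability p* = (R−d)/(u−d) = (1.26−0.65)/(1.3−0.65) = 0.9385.
At expiry t=2: V(2,0)=0.0000, V(2,1)=6.5550, V(2,2)=34.4400
  t=1,j=0: stock 21.4500 → up 27.8850 (V=6.5550), down 13.9425 (V=0.0000). Price 4.8822; hedge Δ=0.4701, bond B=-5.2024.
  t=1,j=1: stock 42.9000 → up 55.7700 (V=34.4400), down 27.8850 (V=6.5550). Price 25.9714; hedge Δ=1.0000, bond B=-16.9286.
  t=0,j=0: stock 33.0000 → up 42.9000 (V=25.9714), down 21.4500 (V=4.8822). Price 19.5822; hedge Δ=0.9832, bond B=-12.8627.
Check: Δ(0,0)·S0 + B(0,0) = 19.5822 = V0.

(0,0): Delta=0.9832 Bond=-12.8627
(1,0): Delta=0.4701 Bond=-5.2024
(1,1): Delta=1.0000 Bond=-16.9286
V0=19.5822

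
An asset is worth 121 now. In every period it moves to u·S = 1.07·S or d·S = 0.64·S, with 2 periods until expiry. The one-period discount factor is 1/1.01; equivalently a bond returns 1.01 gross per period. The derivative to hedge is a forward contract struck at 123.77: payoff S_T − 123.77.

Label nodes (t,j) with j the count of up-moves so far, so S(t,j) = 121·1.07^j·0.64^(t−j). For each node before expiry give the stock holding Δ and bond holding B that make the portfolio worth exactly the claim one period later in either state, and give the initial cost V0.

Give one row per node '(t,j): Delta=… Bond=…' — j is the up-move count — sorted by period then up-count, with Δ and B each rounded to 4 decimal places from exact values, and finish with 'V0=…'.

(0,0): Delta=1.0000 Bond=-121.3312
(1,0): Delta=1.0000 Bond=-122.5446
(1,1): Delta=1.0000 Bond=-122.5446
V0=-0.3312

Under the risk-neutral measure, an up-move has probability p* = (R−d)/(u−d) = 0.8605 and values discount at R = 1.01.
Terminal values V(2,·): V(2,0)=-74.2084, V(2,1)=-40.9092, V(2,2)=14.7629
Node (1,0) S=77.4400: V=(p*·-40.9092+(1−p*)·-74.2084)/1.01=-45.1046; Δ=(-40.9092−-74.2084)/(82.8608−49.5616)=1.0000; B=V−Δ·S=-122.5446
Node (1,1) S=129.4700: V=(p*·14.7629+(1−p*)·-40.9092)/1.01=6.9254; Δ=(14.7629−-40.9092)/(138.5329−82.8608)=1.0000; B=V−Δ·S=-122.5446
Node (0,0) S=121.0000: V=(p*·6.9254+(1−p*)·-45.1046)/1.01=-0.3312; Δ=(6.9254−-45.1046)/(129.4700−77.4400)=1.0000; B=V−Δ·S=-121.3312
Root portfolio cost Δ·121+B reproduces V0=-0.3312.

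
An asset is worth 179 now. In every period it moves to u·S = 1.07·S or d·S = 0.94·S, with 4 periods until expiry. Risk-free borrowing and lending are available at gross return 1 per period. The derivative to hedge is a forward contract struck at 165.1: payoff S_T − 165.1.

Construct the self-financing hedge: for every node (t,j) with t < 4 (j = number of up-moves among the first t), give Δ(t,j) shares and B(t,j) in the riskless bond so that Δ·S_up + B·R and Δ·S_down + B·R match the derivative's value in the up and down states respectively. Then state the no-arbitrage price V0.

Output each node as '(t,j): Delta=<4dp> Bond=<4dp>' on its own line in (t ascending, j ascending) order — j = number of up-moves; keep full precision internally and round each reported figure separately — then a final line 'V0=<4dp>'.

(0,0): Delta=1.0000 Bond=-165.1000
(1,0): Delta=1.0000 Bond=-165.1000
(1,1): Delta=1.0000 Bond=-165.1000
(2,0): Delta=1.0000 Bond=-165.1000
(2,1): Delta=1.0000 Bond=-165.1000
(2,2): Delta=1.0000 Bond=-165.1000
(3,0): Delta=1.0000 Bond=-165.1000
(3,1): Delta=1.0000 Bond=-165.1000
(3,2): Delta=1.0000 Bond=-165.1000
(3,3): Delta=1.0000 Bond=-165.1000
V0=13.9000

The replicating-portfolio and risk-neutral prices coincide; use p* = (1−0.94)/(1.07−0.94) = 0.4615 for the latter.
Terminal payoffs: V(4,0)=-25.3459, V(4,1)=-6.0182, V(4,2)=15.9824, V(4,3)=41.0257, V(4,4)=69.5325
  t=3,j=0: stock 148.6745 → up 159.0818 (V=-6.0182), down 139.7541 (V=-25.3459). Price -16.4255; hedge Δ=1.0000, bond B=-165.1000.
  t=3,j=1: stock 169.2359 → up 181.0824 (V=15.9824), down 159.0818 (V=-6.0182). Price 4.1359; hedge Δ=1.0000, bond B=-165.1000.
  t=3,j=2: stock 192.6409 → up 206.1257 (V=41.0257), down 181.0824 (V=15.9824). Price 27.5409; hedge Δ=1.0000, bond B=-165.1000.
  t=3,j=3: stock 219.2827 → up 234.6325 (V=69.5325), down 206.1257 (V=41.0257). Price 54.1827; hedge Δ=1.0000, bond B=-165.1000.
  t=2,j=0: stock 158.1644 → up 169.2359 (V=4.1359), down 148.6745 (V=-16.4255). Price -6.9356; hedge Δ=1.0000, bond B=-165.1000.
  t=2,j=1: stock 180.0382 → up 192.6409 (V=27.5409), down 169.2359 (V=4.1359). Price 14.9382; hedge Δ=1.0000, bond B=-165.1000.
  t=2,j=2: stock 204.9371 → up 219.2827 (V=54.1827), down 192.6409 (V=27.5409). Price 39.8371; hedge Δ=1.0000, bond B=-165.1000.
  t=1,j=0: stock 168.2600 → up 180.0382 (V=14.9382), down 158.1644 (V=-6.9356). Price 3.1600; hedge Δ=1.0000, bond B=-165.1000.
  t=1,j=1: stock 191.5300 → up 204.9371 (V=39.8371), down 180.0382 (V=14.9382). Price 26.4300; hedge Δ=1.0000, bond B=-165.1000.
  t=0,j=0: stock 179.0000 → up 191.5300 (V=26.4300), down 168.2600 (V=3.1600). Price 13.9000; hedge Δ=1.0000, bond B=-165.1000.
Self-financing check: at every node Δ·S+B equals the discounted successor values.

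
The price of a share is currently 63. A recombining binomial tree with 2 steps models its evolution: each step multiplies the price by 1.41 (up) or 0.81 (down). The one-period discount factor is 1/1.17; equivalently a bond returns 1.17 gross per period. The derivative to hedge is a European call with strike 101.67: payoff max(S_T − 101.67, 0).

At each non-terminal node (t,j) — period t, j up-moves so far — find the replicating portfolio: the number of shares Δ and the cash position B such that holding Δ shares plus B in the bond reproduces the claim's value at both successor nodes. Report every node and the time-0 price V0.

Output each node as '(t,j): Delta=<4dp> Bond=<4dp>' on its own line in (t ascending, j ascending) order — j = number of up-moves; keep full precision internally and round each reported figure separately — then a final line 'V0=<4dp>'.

Under the risk-neutral measure, an up-move has probability p* = (R−d)/(u−d) = 0.6000 and values discount at R = 1.17.
At expiry t=2: V(2,0)=0.0000, V(2,1)=0.0000, V(2,2)=23.5803
Node (1,0) S=51.0300: V=(p*·0.0000+(1−p*)·0.0000)/1.17=0.0000; Δ=(0.0000−0.0000)/(71.9523−41.3343)=0.0000; B=V−Δ·S=0.0000
Node (1,1) S=88.8300: V=(p*·23.5803+(1−p*)·0.0000)/1.17=12.0925; Δ=(23.5803−0.0000)/(125.2503−71.9523)=0.4424; B=V−Δ·S=-27.2080
Node (0,0) S=63.0000: V=(p*·12.0925+(1−p*)·0.0000)/1.17=6.2013; Δ=(12.0925−0.0000)/(88.8300−51.0300)=0.3199; B=V−Δ·S=-13.9528
The time-0 hedge costs 6.2013, which is the no-arbitrage price.

(0,0): Delta=0.3199 Bond=-13.9528
(1,0): Delta=0.0000 Bond=0.0000
(1,1): Delta=0.4424 Bond=-27.2080
V0=6.2013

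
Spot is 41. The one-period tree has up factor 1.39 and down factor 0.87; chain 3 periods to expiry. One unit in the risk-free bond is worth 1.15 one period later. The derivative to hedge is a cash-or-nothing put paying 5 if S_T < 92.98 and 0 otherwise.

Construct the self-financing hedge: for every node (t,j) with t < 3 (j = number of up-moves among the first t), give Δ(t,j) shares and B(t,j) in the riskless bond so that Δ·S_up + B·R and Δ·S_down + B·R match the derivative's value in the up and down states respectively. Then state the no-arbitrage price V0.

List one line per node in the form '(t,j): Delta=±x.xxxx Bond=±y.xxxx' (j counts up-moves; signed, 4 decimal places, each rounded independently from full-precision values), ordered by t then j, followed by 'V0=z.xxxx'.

(0,0): Delta=-0.0514 Bond=4.8824
(1,0): Delta=0.0000 Bond=3.7807
(1,1): Delta=-0.0790 Bond=7.1867
(2,0): Delta=0.0000 Bond=4.3478
(2,1): Delta=0.0000 Bond=4.3478
(2,2): Delta=-0.1214 Bond=11.6221
V0=2.7743

Risk-neutral probability p* = (R−d)/(u−d) = (1.15−0.87)/(1.39−0.87) = 0.5385.
Terminal payoffs: V(3,0)=5.0000, V(3,1)=5.0000, V(3,2)=5.0000, V(3,3)=0.0000
(2,0): S=31.0329. Δ = (V_up−V_dn)/(S_up−S_dn) = (5.0000−5.0000)/(43.1357−26.9986) = 0.0000. V = [p*·5.0000 + (1−p*)·5.0000]/1.15 = 4.3478. B = V − Δ·S = 4.3478.
(2,1): S=49.5813. Δ = (V_up−V_dn)/(S_up−S_dn) = (5.0000−5.0000)/(68.9180−43.1357) = 0.0000. V = [p*·5.0000 + (1−p*)·5.0000]/1.15 = 4.3478. B = V − Δ·S = 4.3478.
(2,2): S=79.2161. Δ = (V_up−V_dn)/(S_up−S_dn) = (0.0000−5.0000)/(110.1104−68.9180) = -0.1214. V = [p*·0.0000 + (1−p*)·5.0000]/1.15 = 2.0067. B = V − Δ·S = 11.6221.
(1,0): S=35.6700. Δ = (V_up−V_dn)/(S_up−S_dn) = (4.3478−4.3478)/(49.5813−31.0329) = 0.0000. V = [p*·4.3478 + (1−p*)·4.3478]/1.15 = 3.7807. B = V − Δ·S = 3.7807.
(1,1): S=56.9900. Δ = (V_up−V_dn)/(S_up−S_dn) = (2.0067−4.3478)/(79.2161−49.5813) = -0.0790. V = [p*·2.0067 + (1−p*)·4.3478]/1.15 = 2.6845. B = V − Δ·S = 7.1867.
(0,0): S=41.0000. Δ = (V_up−V_dn)/(S_up−S_dn) = (2.6845−3.7807)/(56.9900−35.6700) = -0.0514. V = [p*·2.6845 + (1−p*)·3.7807]/1.15 = 2.7743. B = V − Δ·S = 4.8824.
The time-0 hedge costs 2.7743, which is the no-arbitrage price.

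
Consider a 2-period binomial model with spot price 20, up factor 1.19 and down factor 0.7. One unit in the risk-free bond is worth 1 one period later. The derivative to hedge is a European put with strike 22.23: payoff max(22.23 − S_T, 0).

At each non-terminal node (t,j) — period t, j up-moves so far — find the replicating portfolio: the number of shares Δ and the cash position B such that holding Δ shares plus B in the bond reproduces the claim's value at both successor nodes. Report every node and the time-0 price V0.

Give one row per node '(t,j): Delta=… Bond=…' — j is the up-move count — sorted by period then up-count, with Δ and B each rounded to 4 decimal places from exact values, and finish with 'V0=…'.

No-arbitrage ⇒ martingale measure with p* = (R−d)/(u−d) = 0.6122.
At expiry t=2: V(2,0)=12.4300, V(2,1)=5.5700, V(2,2)=0.0000
Node (1,0) S=14.0000: V=(p*·5.5700+(1−p*)·12.4300)/1=8.2300; Δ=(5.5700−12.4300)/(16.6600−9.8000)=-1.0000; B=V−Δ·S=22.2300
Node (1,1) S=23.8000: V=(p*·0.0000+(1−p*)·5.5700)/1=2.1598; Δ=(0.0000−5.5700)/(28.3220−16.6600)=-0.4776; B=V−Δ·S=13.5271
Node (0,0) S=20.0000: V=(p*·2.1598+(1−p*)·8.2300)/1=4.5135; Δ=(2.1598−8.2300)/(23.8000−14.0000)=-0.6194; B=V−Δ·S=16.9017
The time-0 hedge costs 4.5135, which is the no-arbitrage price.

(0,0): Delta=-0.6194 Bond=16.9017
(1,0): Delta=-1.0000 Bond=22.2300
(1,1): Delta=-0.4776 Bond=13.5271
V0=4.5135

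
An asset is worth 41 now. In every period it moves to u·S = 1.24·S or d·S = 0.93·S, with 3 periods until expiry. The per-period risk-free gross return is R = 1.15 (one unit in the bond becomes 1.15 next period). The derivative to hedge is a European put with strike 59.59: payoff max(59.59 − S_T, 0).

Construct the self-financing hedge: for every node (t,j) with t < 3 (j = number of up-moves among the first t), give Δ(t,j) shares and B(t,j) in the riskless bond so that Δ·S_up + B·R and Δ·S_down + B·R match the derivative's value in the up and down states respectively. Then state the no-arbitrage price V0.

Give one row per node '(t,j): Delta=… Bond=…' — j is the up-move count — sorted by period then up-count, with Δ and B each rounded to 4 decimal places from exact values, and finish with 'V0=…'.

(0,0): Delta=-0.4432 Bond=20.7214
(1,0): Delta=-1.0000 Bond=45.0586
(1,1): Delta=-0.2724 Bond=15.1450
(2,0): Delta=-1.0000 Bond=51.8174
(2,1): Delta=-1.0000 Bond=51.8174
(2,2): Delta=-0.0492 Bond=3.3437
V0=2.5483

Risk-neutral probability p* = (R−d)/(u−d) = (1.15−0.93)/(1.24−0.93) = 0.7097.
Terminal payoffs: V(3,0)=26.6114, V(3,1)=15.6185, V(3,2)=0.9613, V(3,3)=0.0000
(2,0): S=35.4609. Δ = (V_up−V_dn)/(S_up−S_dn) = (15.6185−26.6114)/(43.9715−32.9786) = -1.0000. V = [p*·15.6185 + (1−p*)·26.6114]/1.15 = 16.3565. B = V − Δ·S = 51.8174.
(2,1): S=47.2812. Δ = (V_up−V_dn)/(S_up−S_dn) = (0.9613−15.6185)/(58.6287−43.9715) = -1.0000. V = [p*·0.9613 + (1−p*)·15.6185]/1.15 = 4.5362. B = V − Δ·S = 51.8174.
(2,2): S=63.0416. Δ = (V_up−V_dn)/(S_up−S_dn) = (0.0000−0.9613)/(78.1716−58.6287) = -0.0492. V = [p*·0.0000 + (1−p*)·0.9613]/1.15 = 0.2427. B = V − Δ·S = 3.3437.
(1,0): S=38.1300. Δ = (V_up−V_dn)/(S_up−S_dn) = (4.5362−16.3565)/(47.2812−35.4609) = -1.0000. V = [p*·4.5362 + (1−p*)·16.3565]/1.15 = 6.9286. B = V − Δ·S = 45.0586.
(1,1): S=50.8400. Δ = (V_up−V_dn)/(S_up−S_dn) = (0.2427−4.5362)/(63.0416−47.2812) = -0.2724. V = [p*·0.2427 + (1−p*)·4.5362]/1.15 = 1.2949. B = V − Δ·S = 15.1450.
(0,0): S=41.0000. Δ = (V_up−V_dn)/(S_up−S_dn) = (1.2949−6.9286)/(50.8400−38.1300) = -0.4432. V = [p*·1.2949 + (1−p*)·6.9286]/1.15 = 2.5483. B = V − Δ·S = 20.7214.
The time-0 hedge costs 2.5483, which is the no-arbitrage price.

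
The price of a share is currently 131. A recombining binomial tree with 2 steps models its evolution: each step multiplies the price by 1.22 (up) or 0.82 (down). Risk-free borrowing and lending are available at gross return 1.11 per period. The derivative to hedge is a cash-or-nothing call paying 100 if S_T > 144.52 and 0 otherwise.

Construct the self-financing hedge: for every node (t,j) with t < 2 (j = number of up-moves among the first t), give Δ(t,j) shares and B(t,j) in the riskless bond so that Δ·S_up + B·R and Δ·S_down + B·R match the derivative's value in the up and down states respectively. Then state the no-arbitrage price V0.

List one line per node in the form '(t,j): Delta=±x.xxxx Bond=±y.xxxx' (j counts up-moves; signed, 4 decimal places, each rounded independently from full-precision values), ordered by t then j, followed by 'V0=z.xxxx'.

Risk-neutral probability p* = (R−d)/(u−d) = (1.11−0.82)/(1.22−0.82) = 0.7250.
Payoff layer (t=2): V(2,0)=0.0000, V(2,1)=0.0000, V(2,2)=100.0000
Node (1,0) S=107.4200: V=(p*·0.0000+(1−p*)·0.0000)/1.11=0.0000; Δ=(0.0000−0.0000)/(131.0524−88.0844)=0.0000; B=V−Δ·S=0.0000
Node (1,1) S=159.8200: V=(p*·100.0000+(1−p*)·0.0000)/1.11=65.3153; Δ=(100.0000−0.0000)/(194.9804−131.0524)=1.5643; B=V−Δ·S=-184.6847
Node (0,0) S=131.0000: V=(p*·65.3153+(1−p*)·0.0000)/1.11=42.6609; Δ=(65.3153−0.0000)/(159.8200−107.4200)=1.2465; B=V−Δ·S=-120.6274
Root portfolio cost Δ·131+B reproduces V0=42.6609.

(0,0): Delta=1.2465 Bond=-120.6274
(1,0): Delta=0.0000 Bond=0.0000
(1,1): Delta=1.5643 Bond=-184.6847
V0=42.6609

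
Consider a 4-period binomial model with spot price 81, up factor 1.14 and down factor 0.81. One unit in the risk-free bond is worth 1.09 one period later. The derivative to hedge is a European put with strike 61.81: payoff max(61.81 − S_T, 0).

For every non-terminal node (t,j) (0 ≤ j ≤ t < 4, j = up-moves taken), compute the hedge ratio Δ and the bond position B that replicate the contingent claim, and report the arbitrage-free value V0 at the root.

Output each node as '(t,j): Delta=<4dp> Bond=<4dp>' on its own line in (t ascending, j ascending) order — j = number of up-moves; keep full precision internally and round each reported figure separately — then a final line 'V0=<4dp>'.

The replicating-portfolio and risk-neutral prices coincide; use p* = (1.09−0.81)/(1.14−0.81) = 0.8485 for the latter.
Payoff layer (t=4): V(4,0)=26.9422, V(4,1)=12.7367, V(4,2)=0.0000, V(4,3)=0.0000, V(4,4)=0.0000
Node (3,0) S=43.0467: V=(p*·12.7367+(1−p*)·26.9422)/1.09=13.6597; Δ=(12.7367−26.9422)/(49.0733−34.8678)=-1.0000; B=V−Δ·S=56.7064
Node (3,1) S=60.5843: V=(p*·0.0000+(1−p*)·12.7367)/1.09=1.7705; Δ=(0.0000−12.7367)/(69.0661−49.0733)=-0.6371; B=V−Δ·S=40.3666
Node (3,2) S=85.2668: V=(p*·0.0000+(1−p*)·0.0000)/1.09=0.0000; Δ=(0.0000−0.0000)/(97.2041−69.0661)=0.0000; B=V−Δ·S=0.0000
Node (3,3) S=120.0051: V=(p*·0.0000+(1−p*)·0.0000)/1.09=0.0000; Δ=(0.0000−0.0000)/(136.8058−97.2041)=0.0000; B=V−Δ·S=0.0000
Node (2,0) S=53.1441: V=(p*·1.7705+(1−p*)·13.6597)/1.09=3.2769; Δ=(1.7705−13.6597)/(60.5843−43.0467)=-0.6779; B=V−Δ·S=39.3049
Node (2,1) S=74.7954: V=(p*·0.0000+(1−p*)·1.7705)/1.09=0.2461; Δ=(0.0000−1.7705)/(85.2668−60.5843)=-0.0717; B=V−Δ·S=5.6112
Node (2,2) S=105.2676: V=(p*·0.0000+(1−p*)·0.0000)/1.09=0.0000; Δ=(0.0000−0.0000)/(120.0051−85.2668)=0.0000; B=V−Δ·S=0.0000
Node (1,0) S=65.6100: V=(p*·0.2461+(1−p*)·3.2769)/1.09=0.6471; Δ=(0.2461−3.2769)/(74.7954−53.1441)=-0.1400; B=V−Δ·S=9.8314
Node (1,1) S=92.3400: V=(p*·0.0000+(1−p*)·0.2461)/1.09=0.0342; Δ=(0.0000−0.2461)/(105.2676−74.7954)=-0.0081; B=V−Δ·S=0.7800
Node (0,0) S=81.0000: V=(p*·0.0342+(1−p*)·0.6471)/1.09=0.1166; Δ=(0.0342−0.6471)/(92.3400−65.6100)=-0.0229; B=V−Δ·S=1.9738
Self-financing check: at every node Δ·S+B equals the discounted successor values.

(0,0): Delta=-0.0229 Bond=1.9738
(1,0): Delta=-0.1400 Bond=9.8314
(1,1): Delta=-0.0081 Bond=0.7800
(2,0): Delta=-0.6779 Bond=39.3049
(2,1): Delta=-0.0717 Bond=5.6112
(2,2): Delta=0.0000 Bond=0.0000
(3,0): Delta=-1.0000 Bond=56.7064
(3,1): Delta=-0.6371 Bond=40.3666
(3,2): Delta=0.0000 Bond=0.0000
(3,3): Delta=0.0000 Bond=0.0000
V0=0.1166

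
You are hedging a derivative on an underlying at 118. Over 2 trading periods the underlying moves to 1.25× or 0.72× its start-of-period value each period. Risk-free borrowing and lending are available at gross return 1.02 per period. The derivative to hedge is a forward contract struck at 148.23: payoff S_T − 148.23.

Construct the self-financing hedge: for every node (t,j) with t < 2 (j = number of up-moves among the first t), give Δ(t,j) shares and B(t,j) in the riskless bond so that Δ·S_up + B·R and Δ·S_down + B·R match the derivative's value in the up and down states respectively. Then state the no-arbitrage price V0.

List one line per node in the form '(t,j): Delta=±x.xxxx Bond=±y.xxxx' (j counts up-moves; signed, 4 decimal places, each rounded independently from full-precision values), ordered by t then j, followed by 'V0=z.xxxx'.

No-arbitrage ⇒ martingale measure with p* = (R−d)/(u−d) = 0.5660.
Payoff layer (t=2): V(2,0)=-87.0588, V(2,1)=-42.0300, V(2,2)=36.1450
(1,0): S=84.9600. Δ = (V_up−V_dn)/(S_up−S_dn) = (-42.0300−-87.0588)/(106.2000−61.1712) = 1.0000. V = [p*·-42.0300 + (1−p*)·-87.0588]/1.02 = -60.3635. B = V − Δ·S = -145.3235.
(1,1): S=147.5000. Δ = (V_up−V_dn)/(S_up−S_dn) = (36.1450−-42.0300)/(184.3750−106.2000) = 1.0000. V = [p*·36.1450 + (1−p*)·-42.0300]/1.02 = 2.1765. B = V − Δ·S = -145.3235.
(0,0): S=118.0000. Δ = (V_up−V_dn)/(S_up−S_dn) = (2.1765−-60.3635)/(147.5000−84.9600) = 1.0000. V = [p*·2.1765 + (1−p*)·-60.3635]/1.02 = -24.4740. B = V − Δ·S = -142.4740.
Root portfolio cost Δ·118+B reproduces V0=-24.4740.

(0,0): Delta=1.0000 Bond=-142.4740
(1,0): Delta=1.0000 Bond=-145.3235
(1,1): Delta=1.0000 Bond=-145.3235
V0=-24.4740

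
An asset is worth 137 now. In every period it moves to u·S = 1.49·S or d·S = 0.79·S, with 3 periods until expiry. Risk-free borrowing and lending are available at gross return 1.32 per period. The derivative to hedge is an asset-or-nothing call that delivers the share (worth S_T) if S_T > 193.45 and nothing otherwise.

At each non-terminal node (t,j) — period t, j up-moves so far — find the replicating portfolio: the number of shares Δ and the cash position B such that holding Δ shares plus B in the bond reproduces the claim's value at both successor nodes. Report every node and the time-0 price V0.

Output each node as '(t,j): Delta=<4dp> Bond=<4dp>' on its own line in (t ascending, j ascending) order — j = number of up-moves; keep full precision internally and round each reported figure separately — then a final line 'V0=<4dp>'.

(0,0): Delta=1.2593 Bond=-43.3597
(1,0): Delta=1.8192 Bond=-117.8363
(1,1): Delta=1.1640 Bond=-37.7966
(2,0): Delta=0.0000 Bond=0.0000
(2,1): Delta=2.1286 Bond=-205.4354
(2,2): Delta=1.0000 Bond=0.0000
V0=129.1587

No-arbitrage ⇒ martingale measure with p* = (R−d)/(u−d) = 0.7571.
Terminal payoffs: V(3,0)=0.0000, V(3,1)=0.0000, V(3,2)=240.2814, V(3,3)=453.1890
Node (2,0) S=85.5017: V=(p*·0.0000+(1−p*)·0.0000)/1.32=0.0000; Δ=(0.0000−0.0000)/(127.3975−67.5463)=0.0000; B=V−Δ·S=0.0000
Node (2,1) S=161.2627: V=(p*·240.2814+(1−p*)·0.0000)/1.32=137.8238; Δ=(240.2814−0.0000)/(240.2814−127.3975)=2.1286; B=V−Δ·S=-205.4354
Node (2,2) S=304.1537: V=(p*·453.1890+(1−p*)·240.2814)/1.32=304.1537; Δ=(453.1890−240.2814)/(453.1890−240.2814)=1.0000; B=V−Δ·S=0.0000
Node (1,0) S=108.2300: V=(p*·137.8238+(1−p*)·0.0000)/1.32=79.0548; Δ=(137.8238−0.0000)/(161.2627−85.5017)=1.8192; B=V−Δ·S=-117.8363
Node (1,1) S=204.1300: V=(p*·304.1537+(1−p*)·137.8238)/1.32=199.8176; Δ=(304.1537−137.8238)/(304.1537−161.2627)=1.1640; B=V−Δ·S=-37.7966
Node (0,0) S=137.0000: V=(p*·199.8176+(1−p*)·79.0548)/1.32=129.1587; Δ=(199.8176−79.0548)/(204.1300−108.2300)=1.2593; B=V−Δ·S=-43.3597
The time-0 hedge costs 129.1587, which is the no-arbitrage price.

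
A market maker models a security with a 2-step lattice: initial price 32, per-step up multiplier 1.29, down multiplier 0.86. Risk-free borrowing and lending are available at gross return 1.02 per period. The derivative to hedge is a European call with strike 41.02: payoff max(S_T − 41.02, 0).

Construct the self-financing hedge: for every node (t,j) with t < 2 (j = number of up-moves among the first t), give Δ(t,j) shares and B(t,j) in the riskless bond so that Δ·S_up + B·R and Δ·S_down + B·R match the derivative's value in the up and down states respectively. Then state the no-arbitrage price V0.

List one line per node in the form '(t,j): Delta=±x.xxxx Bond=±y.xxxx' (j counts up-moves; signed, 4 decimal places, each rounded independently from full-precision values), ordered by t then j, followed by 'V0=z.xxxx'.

(0,0): Delta=0.3243 Bond=-8.7488
(1,0): Delta=0.0000 Bond=0.0000
(1,1): Delta=0.6891 Bond=-23.9827
V0=1.6277

Since d<R<u, set p* = (R−d)/(u−d) = 0.3721; price each node as the discounted p*-expectation of its children.
Terminal values V(2,·): V(2,0)=0.0000, V(2,1)=0.0000, V(2,2)=12.2312
  t=1,j=0: stock 27.5200 → up 35.5008 (V=0.0000), down 23.6672 (V=0.0000). Price 0.0000; hedge Δ=0.0000, bond B=0.0000.
  t=1,j=1: stock 41.2800 → up 53.2512 (V=12.2312), down 35.5008 (V=0.0000). Price 4.4619; hedge Δ=0.6891, bond B=-23.9827.
  t=0,j=0: stock 32.0000 → up 41.2800 (V=4.4619), down 27.5200 (V=0.0000). Price 1.6277; hedge Δ=0.3243, bond B=-8.7488.
Each (Δ,B) replicates both successor values, so the strategy is self-financing and V0 is arbitrage-free.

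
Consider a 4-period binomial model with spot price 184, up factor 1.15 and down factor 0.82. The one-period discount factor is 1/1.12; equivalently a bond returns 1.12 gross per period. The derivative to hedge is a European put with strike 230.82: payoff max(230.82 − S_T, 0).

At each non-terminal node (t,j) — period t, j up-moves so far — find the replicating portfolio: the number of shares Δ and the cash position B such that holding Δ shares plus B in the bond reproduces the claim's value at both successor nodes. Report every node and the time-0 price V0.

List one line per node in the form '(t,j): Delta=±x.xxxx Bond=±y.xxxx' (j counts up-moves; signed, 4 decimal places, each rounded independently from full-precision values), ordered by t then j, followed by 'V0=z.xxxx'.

Risk-neutral probability p* = (R−d)/(u−d) = (1.12−0.82)/(1.15−0.82) = 0.9091.
Payoff layer (t=4): V(4,0)=147.6296, V(4,1)=114.1505, V(4,2)=67.1982, V(4,3)=1.3504, V(4,4)=0.0000
(3,0): S=101.4517. Δ = (V_up−V_dn)/(S_up−S_dn) = (114.1505−147.6296)/(116.6695−83.1904) = -1.0000. V = [p*·114.1505 + (1−p*)·147.6296]/1.12 = 104.6376. B = V − Δ·S = 206.0893.
(3,1): S=142.2798. Δ = (V_up−V_dn)/(S_up−S_dn) = (67.1982−114.1505)/(163.6218−116.6695) = -1.0000. V = [p*·67.1982 + (1−p*)·114.1505]/1.12 = 63.8094. B = V − Δ·S = 206.0893.
(3,2): S=199.5388. Δ = (V_up−V_dn)/(S_up−S_dn) = (1.3504−67.1982)/(229.4696−163.6218) = -1.0000. V = [p*·1.3504 + (1−p*)·67.1982]/1.12 = 6.5505. B = V − Δ·S = 206.0893.
(3,3): S=279.8410. Δ = (V_up−V_dn)/(S_up−S_dn) = (0.0000−1.3504)/(321.8171−229.4696) = -0.0146. V = [p*·0.0000 + (1−p*)·1.3504]/1.12 = 0.1096. B = V − Δ·S = 4.2017.
(2,0): S=123.7216. Δ = (V_up−V_dn)/(S_up−S_dn) = (63.8094−104.6376)/(142.2798−101.4517) = -1.0000. V = [p*·63.8094 + (1−p*)·104.6376]/1.12 = 60.2867. B = V − Δ·S = 184.0083.
(2,1): S=173.5120. Δ = (V_up−V_dn)/(S_up−S_dn) = (6.5505−63.8094)/(199.5388−142.2798) = -1.0000. V = [p*·6.5505 + (1−p*)·63.8094]/1.12 = 10.4963. B = V − Δ·S = 184.0083.
(2,2): S=243.3400. Δ = (V_up−V_dn)/(S_up−S_dn) = (0.1096−6.5505)/(279.8410−199.5388) = -0.0802. V = [p*·0.1096 + (1−p*)·6.5505]/1.12 = 0.6207. B = V − Δ·S = 20.1385.
(1,0): S=150.8800. Δ = (V_up−V_dn)/(S_up−S_dn) = (10.4963−60.2867)/(173.5120−123.7216) = -1.0000. V = [p*·10.4963 + (1−p*)·60.2867]/1.12 = 13.4131. B = V − Δ·S = 164.2931.
(1,1): S=211.6000. Δ = (V_up−V_dn)/(S_up−S_dn) = (0.6207−10.4963)/(243.3400−173.5120) = -0.1414. V = [p*·0.6207 + (1−p*)·10.4963]/1.12 = 1.3558. B = V − Δ·S = 31.2819.
(0,0): S=184.0000. Δ = (V_up−V_dn)/(S_up−S_dn) = (1.3558−13.4131)/(211.6000−150.8800) = -0.1986. V = [p*·1.3558 + (1−p*)·13.4131]/1.12 = 2.1892. B = V − Δ·S = 38.7266.
The time-0 hedge costs 2.1892, which is the no-arbitrage price.

(0,0): Delta=-0.1986 Bond=38.7266
(1,0): Delta=-1.0000 Bond=164.2931
(1,1): Delta=-0.1414 Bond=31.2819
(2,0): Delta=-1.0000 Bond=184.0083
(2,1): Delta=-1.0000 Bond=184.0083
(2,2): Delta=-0.0802 Bond=20.1385
(3,0): Delta=-1.0000 Bond=206.0893
(3,1): Delta=-1.0000 Bond=206.0893
(3,2): Delta=-1.0000 Bond=206.0893
(3,3): Delta=-0.0146 Bond=4.2017
V0=2.1892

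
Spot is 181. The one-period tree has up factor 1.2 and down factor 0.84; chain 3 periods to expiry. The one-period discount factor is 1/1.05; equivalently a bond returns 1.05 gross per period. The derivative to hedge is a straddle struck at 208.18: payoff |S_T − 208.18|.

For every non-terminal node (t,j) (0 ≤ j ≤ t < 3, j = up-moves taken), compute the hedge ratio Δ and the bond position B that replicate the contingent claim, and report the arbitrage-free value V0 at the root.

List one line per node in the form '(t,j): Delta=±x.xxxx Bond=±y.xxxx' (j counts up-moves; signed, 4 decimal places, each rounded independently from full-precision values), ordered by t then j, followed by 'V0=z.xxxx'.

Risk-neutral probability p* = (R−d)/(u−d) = (1.05−0.84)/(1.2−0.84) = 0.5833.
Terminal values V(3,·): V(3,0)=100.9006, V(3,1)=54.9237, V(3,2)=10.7576, V(3,3)=104.5880
  t=2,j=0: stock 127.7136 → up 153.2563 (V=54.9237), down 107.2794 (V=100.9006). Price 70.5531; hedge Δ=-1.0000, bond B=198.2667.
  t=2,j=1: stock 182.4480 → up 218.9376 (V=10.7576), down 153.2563 (V=54.9237). Price 27.7716; hedge Δ=-0.6724, bond B=150.4551.
  t=2,j=2: stock 260.6400 → up 312.7680 (V=104.5880), down 218.9376 (V=10.7576). Price 62.3733; hedge Δ=1.0000, bond B=-198.2667.
  t=1,j=0: stock 152.0400 → up 182.4480 (V=27.7716), down 127.7136 (V=70.5531). Price 43.4259; hedge Δ=-0.7816, bond B=162.2634.
  t=1,j=1: stock 217.2000 → up 260.6400 (V=62.3733), down 182.4480 (V=27.7716). Price 45.6723; hedge Δ=0.4425, bond B=-50.4437.
  t=0,j=0: stock 181.0000 → up 217.2000 (V=45.6723), down 152.0400 (V=43.4259). Price 42.6060; hedge Δ=0.0345, bond B=36.3659.
Self-financing check: at every node Δ·S+B equals the discounted successor values.

(0,0): Delta=0.0345 Bond=36.3659
(1,0): Delta=-0.7816 Bond=162.2634
(1,1): Delta=0.4425 Bond=-50.4437
(2,0): Delta=-1.0000 Bond=198.2667
(2,1): Delta=-0.6724 Bond=150.4551
(2,2): Delta=1.0000 Bond=-198.2667
V0=42.6060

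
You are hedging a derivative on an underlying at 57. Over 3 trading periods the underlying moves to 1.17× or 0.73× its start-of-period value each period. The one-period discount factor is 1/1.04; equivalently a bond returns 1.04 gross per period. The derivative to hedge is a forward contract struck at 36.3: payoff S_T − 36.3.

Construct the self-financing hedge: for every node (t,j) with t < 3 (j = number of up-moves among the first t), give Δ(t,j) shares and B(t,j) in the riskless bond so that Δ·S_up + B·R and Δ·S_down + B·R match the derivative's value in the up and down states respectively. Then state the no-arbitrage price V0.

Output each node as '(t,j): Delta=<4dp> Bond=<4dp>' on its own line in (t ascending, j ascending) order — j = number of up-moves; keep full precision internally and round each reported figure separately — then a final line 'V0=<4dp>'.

(0,0): Delta=1.0000 Bond=-32.2706
(1,0): Delta=1.0000 Bond=-33.5614
(1,1): Delta=1.0000 Bond=-33.5614
(2,0): Delta=1.0000 Bond=-34.9038
(2,1): Delta=1.0000 Bond=-34.9038
(2,2): Delta=1.0000 Bond=-34.9038
V0=24.7294

The replicating-portfolio and risk-neutral prices coincide; use p* = (1.04−0.73)/(1.17−0.73) = 0.7045 for the latter.
Terminal payoffs: V(3,0)=-14.1260, V(3,1)=-0.7609, V(3,2)=20.6599, V(3,3)=54.9919
Node (2,0) S=30.3753: V=(p*·-0.7609+(1−p*)·-14.1260)/1.04=-4.5285; Δ=(-0.7609−-14.1260)/(35.5391−22.1740)=1.0000; B=V−Δ·S=-34.9038
Node (2,1) S=48.6837: V=(p*·20.6599+(1−p*)·-0.7609)/1.04=13.7799; Δ=(20.6599−-0.7609)/(56.9599−35.5391)=1.0000; B=V−Δ·S=-34.9038
Node (2,2) S=78.0273: V=(p*·54.9919+(1−p*)·20.6599)/1.04=43.1235; Δ=(54.9919−20.6599)/(91.2919−56.9599)=1.0000; B=V−Δ·S=-34.9038
Node (1,0) S=41.6100: V=(p*·13.7799+(1−p*)·-4.5285)/1.04=8.0486; Δ=(13.7799−-4.5285)/(48.6837−30.3753)=1.0000; B=V−Δ·S=-33.5614
Node (1,1) S=66.6900: V=(p*·43.1235+(1−p*)·13.7799)/1.04=33.1286; Δ=(43.1235−13.7799)/(78.0273−48.6837)=1.0000; B=V−Δ·S=-33.5614
Node (0,0) S=57.0000: V=(p*·33.1286+(1−p*)·8.0486)/1.04=24.7294; Δ=(33.1286−8.0486)/(66.6900−41.6100)=1.0000; B=V−Δ·S=-32.2706
The time-0 hedge costs 24.7294, which is the no-arbitrage price.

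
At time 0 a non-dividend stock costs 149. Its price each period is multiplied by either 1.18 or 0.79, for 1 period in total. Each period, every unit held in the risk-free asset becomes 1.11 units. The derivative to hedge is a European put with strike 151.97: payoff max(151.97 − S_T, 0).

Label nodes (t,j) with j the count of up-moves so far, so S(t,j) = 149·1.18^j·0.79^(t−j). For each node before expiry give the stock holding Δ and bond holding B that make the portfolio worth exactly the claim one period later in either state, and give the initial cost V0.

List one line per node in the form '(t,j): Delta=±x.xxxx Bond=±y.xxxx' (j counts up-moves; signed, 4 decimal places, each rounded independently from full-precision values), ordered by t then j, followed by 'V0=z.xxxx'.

Since d<R<u, set p* = (R−d)/(u−d) = 0.8205; price each node as the discounted p*-expectation of its children.
Terminal payoffs: V(1,0)=34.2600, V(1,1)=0.0000
(0,0): S=149.0000. Δ = (V_up−V_dn)/(S_up−S_dn) = (0.0000−34.2600)/(175.8200−117.7100) = -0.5896. V = [p*·0.0000 + (1−p*)·34.2600]/1.11 = 5.5398. B = V − Δ·S = 93.3860.
Root portfolio cost Δ·149+B reproduces V0=5.5398.

(0,0): Delta=-0.5896 Bond=93.3860
V0=5.5398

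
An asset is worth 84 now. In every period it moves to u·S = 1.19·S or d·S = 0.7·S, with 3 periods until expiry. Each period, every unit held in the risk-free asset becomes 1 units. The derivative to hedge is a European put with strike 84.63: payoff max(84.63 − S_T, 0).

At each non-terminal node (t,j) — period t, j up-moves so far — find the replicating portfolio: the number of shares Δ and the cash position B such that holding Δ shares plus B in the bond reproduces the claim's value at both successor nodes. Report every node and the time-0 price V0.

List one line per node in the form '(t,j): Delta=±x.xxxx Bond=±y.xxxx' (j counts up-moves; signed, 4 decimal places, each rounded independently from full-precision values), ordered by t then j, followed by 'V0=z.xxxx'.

(0,0): Delta=-0.4816 Bond=54.1480
(1,0): Delta=-1.0000 Bond=84.6300
(1,1): Delta=-0.2885 Bond=34.8428
(2,0): Delta=-1.0000 Bond=84.6300
(2,1): Delta=-1.0000 Bond=84.6300
(2,2): Delta=-0.0234 Bond=3.3109
V0=13.6937

Risk-neutral probability p* = (R−d)/(u−d) = (1−0.7)/(1.19−0.7) = 0.6122.
At expiry t=3: V(3,0)=55.8180, V(3,1)=35.6496, V(3,2)=1.3633, V(3,3)=0.0000
  t=2,j=0: stock 41.1600 → up 48.9804 (V=35.6496), down 28.8120 (V=55.8180). Price 43.4700; hedge Δ=-1.0000, bond B=84.6300.
  t=2,j=1: stock 69.9720 → up 83.2667 (V=1.3633), down 48.9804 (V=35.6496). Price 14.6580; hedge Δ=-1.0000, bond B=84.6300.
  t=2,j=2: stock 118.9524 → up 141.5534 (V=0.0000), down 83.2667 (V=1.3633). Price 0.5286; hedge Δ=-0.0234, bond B=3.3109.
  t=1,j=0: stock 58.8000 → up 69.9720 (V=14.6580), down 41.1600 (V=43.4700). Price 25.8300; hedge Δ=-1.0000, bond B=84.6300.
  t=1,j=1: stock 99.9600 → up 118.9524 (V=0.5286), down 69.9720 (V=14.6580). Price 6.0074; hedge Δ=-0.2885, bond B=34.8428.
  t=0,j=0: stock 84.0000 → up 99.9600 (V=6.0074), down 58.8000 (V=25.8300). Price 13.6937; hedge Δ=-0.4816, bond B=54.1480.
Each (Δ,B) replicates both successor values, so the strategy is self-financing and V0 is arbitrage-free.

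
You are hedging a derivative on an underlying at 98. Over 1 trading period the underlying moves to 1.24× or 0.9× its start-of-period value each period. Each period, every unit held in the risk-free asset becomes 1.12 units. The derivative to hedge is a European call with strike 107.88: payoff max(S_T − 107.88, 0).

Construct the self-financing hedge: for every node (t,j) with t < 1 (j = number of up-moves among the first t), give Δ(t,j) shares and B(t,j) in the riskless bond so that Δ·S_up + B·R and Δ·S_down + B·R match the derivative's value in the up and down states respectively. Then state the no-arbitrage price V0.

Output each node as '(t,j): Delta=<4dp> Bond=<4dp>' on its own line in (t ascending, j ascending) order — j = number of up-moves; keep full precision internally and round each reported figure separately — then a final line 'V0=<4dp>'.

Risk-neutral probability p* = (R−d)/(u−d) = (1.12−0.9)/(1.24−0.9) = 0.6471.
Payoff layer (t=1): V(1,0)=0.0000, V(1,1)=13.6400
(0,0): S=98.0000. Δ = (V_up−V_dn)/(S_up−S_dn) = (13.6400−0.0000)/(121.5200−88.2000) = 0.4094. V = [p*·13.6400 + (1−p*)·0.0000]/1.12 = 7.8803. B = V − Δ·S = -32.2374.
Check: Δ(0,0)·S0 + B(0,0) = 7.8803 = V0.

(0,0): Delta=0.4094 Bond=-32.2374
V0=7.8803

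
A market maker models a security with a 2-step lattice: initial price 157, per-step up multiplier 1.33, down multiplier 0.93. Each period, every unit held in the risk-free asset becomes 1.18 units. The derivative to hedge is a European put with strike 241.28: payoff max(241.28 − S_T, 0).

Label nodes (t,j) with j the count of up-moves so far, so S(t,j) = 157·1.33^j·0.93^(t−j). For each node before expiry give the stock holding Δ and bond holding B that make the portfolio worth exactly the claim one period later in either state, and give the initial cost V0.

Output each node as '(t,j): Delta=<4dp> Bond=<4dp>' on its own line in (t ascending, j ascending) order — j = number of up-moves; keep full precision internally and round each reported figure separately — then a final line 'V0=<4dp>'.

No-arbitrage ⇒ martingale measure with p* = (R−d)/(u−d) = 0.6250.
Terminal values V(2,·): V(2,0)=105.4907, V(2,1)=47.0867, V(2,2)=0.0000
(1,0): S=146.0100. Δ = (V_up−V_dn)/(S_up−S_dn) = (47.0867−105.4907)/(194.1933−135.7893) = -1.0000. V = [p*·47.0867 + (1−p*)·105.4907]/1.18 = 58.4646. B = V − Δ·S = 204.4746.
(1,1): S=208.8100. Δ = (V_up−V_dn)/(S_up−S_dn) = (0.0000−47.0867)/(277.7173−194.1933) = -0.5638. V = [p*·0.0000 + (1−p*)·47.0867]/1.18 = 14.9640. B = V − Δ·S = 132.6807.
(0,0): S=157.0000. Δ = (V_up−V_dn)/(S_up−S_dn) = (14.9640−58.4646)/(208.8100−146.0100) = -0.6927. V = [p*·14.9640 + (1−p*)·58.4646]/1.18 = 26.5057. B = V − Δ·S = 135.2571.
Root portfolio cost Δ·157+B reproduces V0=26.5057.

(0,0): Delta=-0.6927 Bond=135.2571
(1,0): Delta=-1.0000 Bond=204.4746
(1,1): Delta=-0.5638 Bond=132.6807
V0=26.5057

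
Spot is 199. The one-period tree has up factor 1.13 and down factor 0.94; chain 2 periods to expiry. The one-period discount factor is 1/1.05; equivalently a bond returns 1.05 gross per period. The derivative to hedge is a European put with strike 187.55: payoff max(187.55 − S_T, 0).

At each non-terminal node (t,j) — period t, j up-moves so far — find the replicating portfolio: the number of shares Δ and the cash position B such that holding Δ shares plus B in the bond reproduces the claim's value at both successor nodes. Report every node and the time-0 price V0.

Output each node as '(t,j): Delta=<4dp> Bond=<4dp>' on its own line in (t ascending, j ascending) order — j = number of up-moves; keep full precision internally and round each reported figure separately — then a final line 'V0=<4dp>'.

(0,0): Delta=-0.1242 Bond=26.6056
(1,0): Delta=-0.3296 Bond=66.3477
(1,1): Delta=0.0000 Bond=0.0000
V0=1.8836

The replicating-portfolio and risk-neutral prices coincide; use p* = (1.05−0.94)/(1.13−0.94) = 0.5789 for the latter.
Terminal payoffs: V(2,0)=11.7136, V(2,1)=0.0000, V(2,2)=0.0000
Node (1,0) S=187.0600: V=(p*·0.0000+(1−p*)·11.7136)/1.05=4.6972; Δ=(0.0000−11.7136)/(211.3778−175.8364)=-0.3296; B=V−Δ·S=66.3477
Node (1,1) S=224.8700: V=(p*·0.0000+(1−p*)·0.0000)/1.05=0.0000; Δ=(0.0000−0.0000)/(254.1031−211.3778)=0.0000; B=V−Δ·S=0.0000
Node (0,0) S=199.0000: V=(p*·0.0000+(1−p*)·4.6972)/1.05=1.8836; Δ=(0.0000−4.6972)/(224.8700−187.0600)=-0.1242; B=V−Δ·S=26.6056
Root portfolio cost Δ·199+B reproduces V0=1.8836.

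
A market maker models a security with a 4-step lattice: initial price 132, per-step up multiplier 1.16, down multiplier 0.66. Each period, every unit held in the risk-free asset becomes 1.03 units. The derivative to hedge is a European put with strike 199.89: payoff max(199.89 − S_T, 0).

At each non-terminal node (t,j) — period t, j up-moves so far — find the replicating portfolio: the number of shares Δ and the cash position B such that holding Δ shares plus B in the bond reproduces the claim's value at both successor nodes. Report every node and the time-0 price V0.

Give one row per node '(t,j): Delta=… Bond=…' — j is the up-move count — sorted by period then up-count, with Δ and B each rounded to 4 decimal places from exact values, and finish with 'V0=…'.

(0,0): Delta=-0.7802 Bond=159.0106
(1,0): Delta=-1.0000 Bond=182.9277
(1,1): Delta=-0.7363 Bond=157.0537
(2,0): Delta=-1.0000 Bond=188.4155
(2,1): Delta=-1.0000 Bond=188.4155
(2,2): Delta=-0.6836 Bond=152.4018
(3,0): Delta=-1.0000 Bond=194.0680
(3,1): Delta=-1.0000 Bond=194.0680
(3,2): Delta=-1.0000 Bond=194.0680
(3,3): Delta=-0.6203 Bond=143.9408
V0=56.0208

Under the risk-neutral measure, an up-move has probability p* = (R−d)/(u−d) = 0.7400 and values discount at R = 1.03.
At expiry t=4: V(4,0)=174.8433, V(4,1)=155.8686, V(4,2)=122.5191, V(4,3)=63.9047, V(4,4)=0.0000
(3,0): S=37.9495. Δ = (V_up−V_dn)/(S_up−S_dn) = (155.8686−174.8433)/(44.0214−25.0467) = -1.0000. V = [p*·155.8686 + (1−p*)·174.8433]/1.03 = 156.1185. B = V − Δ·S = 194.0680.
(3,1): S=66.6991. Δ = (V_up−V_dn)/(S_up−S_dn) = (122.5191−155.8686)/(77.3709−44.0214) = -1.0000. V = [p*·122.5191 + (1−p*)·155.8686]/1.03 = 127.3689. B = V − Δ·S = 194.0680.
(3,2): S=117.2287. Δ = (V_up−V_dn)/(S_up−S_dn) = (63.9047−122.5191)/(135.9853−77.3709) = -1.0000. V = [p*·63.9047 + (1−p*)·122.5191]/1.03 = 76.8393. B = V − Δ·S = 194.0680.
(3,3): S=206.0383. Δ = (V_up−V_dn)/(S_up−S_dn) = (0.0000−63.9047)/(239.0044−135.9853) = -0.6203. V = [p*·0.0000 + (1−p*)·63.9047]/1.03 = 16.1313. B = V − Δ·S = 143.9408.
(2,0): S=57.4992. Δ = (V_up−V_dn)/(S_up−S_dn) = (127.3689−156.1185)/(66.6991−37.9495) = -1.0000. V = [p*·127.3689 + (1−p*)·156.1185]/1.03 = 130.9163. B = V − Δ·S = 188.4155.
(2,1): S=101.0592. Δ = (V_up−V_dn)/(S_up−S_dn) = (76.8393−127.3689)/(117.2287−66.6991) = -1.0000. V = [p*·76.8393 + (1−p*)·127.3689]/1.03 = 87.3563. B = V − Δ·S = 188.4155.
(2,2): S=177.6192. Δ = (V_up−V_dn)/(S_up−S_dn) = (16.1313−76.8393)/(206.0383−117.2287) = -0.6836. V = [p*·16.1313 + (1−p*)·76.8393]/1.03 = 30.9858. B = V − Δ·S = 152.4018.
(1,0): S=87.1200. Δ = (V_up−V_dn)/(S_up−S_dn) = (87.3563−130.9163)/(101.0592−57.4992) = -1.0000. V = [p*·87.3563 + (1−p*)·130.9163]/1.03 = 95.8077. B = V − Δ·S = 182.9277.
(1,1): S=153.1200. Δ = (V_up−V_dn)/(S_up−S_dn) = (30.9858−87.3563)/(177.6192−101.0592) = -0.7363. V = [p*·30.9858 + (1−p*)·87.3563]/1.03 = 44.3127. B = V − Δ·S = 157.0537.
(0,0): S=132.0000. Δ = (V_up−V_dn)/(S_up−S_dn) = (44.3127−95.8077)/(153.1200−87.1200) = -0.7802. V = [p*·44.3127 + (1−p*)·95.8077]/1.03 = 56.0208. B = V − Δ·S = 159.0106.
The time-0 hedge costs 56.0208, which is the no-arbitrage price.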